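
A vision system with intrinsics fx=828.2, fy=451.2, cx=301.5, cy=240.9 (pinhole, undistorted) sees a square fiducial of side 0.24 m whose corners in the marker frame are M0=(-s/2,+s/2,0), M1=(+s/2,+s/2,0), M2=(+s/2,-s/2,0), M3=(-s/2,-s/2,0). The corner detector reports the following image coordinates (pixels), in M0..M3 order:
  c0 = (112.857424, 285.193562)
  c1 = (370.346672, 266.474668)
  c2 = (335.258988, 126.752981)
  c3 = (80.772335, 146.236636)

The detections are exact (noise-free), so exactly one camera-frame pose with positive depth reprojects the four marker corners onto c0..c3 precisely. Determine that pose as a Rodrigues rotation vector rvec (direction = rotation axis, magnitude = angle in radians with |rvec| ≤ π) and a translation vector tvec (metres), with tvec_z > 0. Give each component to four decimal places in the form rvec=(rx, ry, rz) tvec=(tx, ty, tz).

Intrinsics K: fx=828.2, fy=451.2, cx=301.5, cy=240.9
Marker side s = 0.24 m; corners in marker frame (Z=0):
  M0 = (-0.1200, +0.1200, 0)
  M1 = (+0.1200, +0.1200, 0)
  M2 = (+0.1200, -0.1200, 0)
  M3 = (-0.1200, -0.1200, 0)
Detected image corners:
  c0 = (112.857424, 285.193562) px
  c1 = (370.346672, 266.474668) px
  c2 = (335.258988, 126.752981) px
  c3 = (80.772335, 146.236636) px
Planar DLT: solve 8×8 A·h = b for H (H[2,2]=1):
  H  [+1060.05285 +129.79119 +224.27192]
  H  [-85.58550 +571.28476 +205.82102]
  H  [-0.02905 -0.04506 +1.00000]
B = K⁻¹H; ‖b₁‖=1.302547, ‖b₂‖=1.302547; λ = 2/(‖b₁‖+‖b₂‖) = 0.767727, sign → tz>0 ⇒ λ=+0.767727
r₁ = λ·B[:,0] = (+0.99077,-0.13372,-0.02230); r₂ = λ·B[:,1] = (+0.13291,+0.99052,-0.03460)
r₃ = r₁×r₂ = (+0.02671,+0.03131,+0.99915); SVD([r₁ r₂ r₃]) → R = UVᵀ:
  R  [+0.99077 +0.13291 +0.02671]
  R  [-0.13372 +0.99052 +0.03131]
  R  [-0.02230 -0.03460 +0.99915]
t = (-0.07159, -0.05969, +0.76773) m
tr R = 2.980445; θ = arccos((tr R − 1)/2) = 0.139952 rad = 8.019°
axis k = ((R−Rᵀ)₃₂, (R−Rᵀ)₁₃, (R−Rᵀ)₂₁) / (2 sinθ) = (-0.236233, +0.175680, -0.955683)
rvec = θ·k = (-0.033061, +0.024587, -0.133750)

rvec=(-0.0331, 0.0246, -0.1338) tvec=(-0.0716, -0.0597, 0.7677)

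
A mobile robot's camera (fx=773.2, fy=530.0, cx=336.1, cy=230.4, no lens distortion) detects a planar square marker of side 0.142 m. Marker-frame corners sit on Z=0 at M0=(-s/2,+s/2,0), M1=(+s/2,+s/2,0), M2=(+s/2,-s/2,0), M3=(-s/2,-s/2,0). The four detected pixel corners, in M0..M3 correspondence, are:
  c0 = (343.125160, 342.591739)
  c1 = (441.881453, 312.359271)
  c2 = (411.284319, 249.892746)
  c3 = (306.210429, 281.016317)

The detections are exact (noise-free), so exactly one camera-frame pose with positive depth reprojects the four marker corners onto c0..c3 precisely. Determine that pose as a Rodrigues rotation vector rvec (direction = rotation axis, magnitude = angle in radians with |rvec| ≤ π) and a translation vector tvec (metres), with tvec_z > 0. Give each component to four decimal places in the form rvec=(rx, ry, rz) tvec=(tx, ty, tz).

Intrinsics K: fx=773.2, fy=530.0, cx=336.1, cy=230.4
Marker side s = 0.142 m; corners in marker frame (Z=0):
  M0 = (-0.0710, +0.0710, 0)
  M1 = (+0.0710, +0.0710, 0)
  M2 = (+0.0710, -0.0710, 0)
  M3 = (-0.0710, -0.0710, 0)
Detected image corners:
  c0 = (343.125160, 342.591739) px
  c1 = (441.881453, 312.359271) px
  c2 = (411.284319, 249.892746) px
  c3 = (306.210429, 281.016317) px
Planar DLT: solve 8×8 A·h = b for H (H[2,2]=1):
  H  [+754.10908 +389.27137 +376.46605]
  H  [-186.72223 +556.52702 +297.24689]
  H  [+0.09860 +0.40388 +1.00000]
B = K⁻¹H; ‖b₁‖=1.017518, ‖b₂‖=1.017518; λ = 2/(‖b₁‖+‖b₂‖) = 0.982784, sign → tz>0 ⇒ λ=+0.982784
r₁ = λ·B[:,0] = (+0.91640,-0.38836,+0.09690); r₂ = λ·B[:,1] = (+0.32225,+0.85942,+0.39693)
r₃ = r₁×r₂ = (-0.23743,-0.33252,+0.91272); SVD([r₁ r₂ r₃]) → R = UVᵀ:
  R  [+0.91640 +0.32225 -0.23743]
  R  [-0.38836 +0.85942 -0.33252]
  R  [+0.09690 +0.39693 +0.91272]
t = (+0.05131, +0.12395, +0.98278) m
tr R = 2.688537; θ = arccos((tr R − 1)/2) = 0.565598 rad = 32.406°
axis k = ((R−Rᵀ)₃₂, (R−Rᵀ)₁₃, (R−Rᵀ)₂₁) / (2 sinθ) = (+0.680560, -0.311920, -0.662981)
rvec = θ·k = (+0.384923, -0.176421, -0.374981)

rvec=(0.3849, -0.1764, -0.3750) tvec=(0.0513, 0.1240, 0.9828)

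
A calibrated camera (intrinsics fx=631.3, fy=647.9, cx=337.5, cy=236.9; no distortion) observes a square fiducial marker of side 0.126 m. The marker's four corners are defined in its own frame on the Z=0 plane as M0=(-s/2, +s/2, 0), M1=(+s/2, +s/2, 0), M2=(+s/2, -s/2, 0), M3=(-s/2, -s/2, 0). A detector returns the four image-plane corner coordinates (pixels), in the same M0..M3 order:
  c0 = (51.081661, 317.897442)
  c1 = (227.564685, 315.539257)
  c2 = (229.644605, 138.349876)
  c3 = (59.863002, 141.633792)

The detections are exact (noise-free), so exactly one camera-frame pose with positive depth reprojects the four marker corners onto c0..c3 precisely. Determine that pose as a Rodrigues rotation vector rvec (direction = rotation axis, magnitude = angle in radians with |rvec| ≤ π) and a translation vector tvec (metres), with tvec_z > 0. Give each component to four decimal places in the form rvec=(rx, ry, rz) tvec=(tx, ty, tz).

Intrinsics K: fx=631.3, fy=647.9, cx=337.5, cy=236.9
Marker side s = 0.126 m; corners in marker frame (Z=0):
  M0 = (-0.0630, +0.0630, 0)
  M1 = (+0.0630, +0.0630, 0)
  M2 = (+0.0630, -0.0630, 0)
  M3 = (-0.0630, -0.0630, 0)
Detected image corners:
  c0 = (51.081661, 317.897442) px
  c1 = (227.564685, 315.539257) px
  c2 = (229.644605, 138.349876) px
  c3 = (59.863002, 141.633792) px
Planar DLT: solve 8×8 A·h = b for H (H[2,2]=1):
  H  [+1366.94406 -87.01924 +141.83769]
  H  [-33.07927 +1332.09736 +226.64097]
  H  [-0.04650 -0.30866 +1.00000]
B = K⁻¹H; ‖b₁‖=2.190902, ‖b₂‖=2.190902; λ = 2/(‖b₁‖+‖b₂‖) = 0.456433, sign → tz>0 ⇒ λ=+0.456433
r₁ = λ·B[:,0] = (+0.99965,-0.01554,-0.02122); r₂ = λ·B[:,1] = (+0.01240,+0.98995,-0.14088)
r₃ = r₁×r₂ = (+0.02320,+0.14057,+0.98980); SVD([r₁ r₂ r₃]) → R = UVᵀ:
  R  [+0.99965 +0.01240 +0.02320]
  R  [-0.01554 +0.98995 +0.14057]
  R  [-0.02122 -0.14088 +0.98980]
t = (-0.14146, -0.00723, +0.45643) m
tr R = 2.979402; θ = arccos((tr R − 1)/2) = 0.143644 rad = 8.230°
axis k = ((R−Rᵀ)₃₂, (R−Rᵀ)₁₃, (R−Rᵀ)₂₁) / (2 sinθ) = (-0.983055, +0.155168, -0.097605)
rvec = θ·k = (-0.141210, +0.022289, -0.014020)

rvec=(-0.1412, 0.0223, -0.0140) tvec=(-0.1415, -0.0072, 0.4564)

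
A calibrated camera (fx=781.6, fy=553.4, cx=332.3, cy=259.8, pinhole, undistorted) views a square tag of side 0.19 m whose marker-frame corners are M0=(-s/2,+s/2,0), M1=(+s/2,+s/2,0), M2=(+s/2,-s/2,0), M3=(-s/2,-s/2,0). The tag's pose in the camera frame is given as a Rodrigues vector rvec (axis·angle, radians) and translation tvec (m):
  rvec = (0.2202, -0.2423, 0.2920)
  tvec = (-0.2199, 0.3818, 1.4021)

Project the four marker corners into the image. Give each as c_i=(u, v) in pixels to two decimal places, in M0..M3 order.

c0=(143.02, 436.96) c1=(245.18, 449.43) c2=(275.62, 384.34) c3=(172.05, 369.14)

Intrinsics K: fx=781.6, fy=553.4, cx=332.3, cy=259.8
Marker side s = 0.19 m; corners in marker frame (Z=0):
  M0 = (-0.0950, +0.0950, 0)
  M1 = (+0.0950, +0.0950, 0)
  M2 = (+0.0950, -0.0950, 0)
  M3 = (-0.0950, -0.0950, 0)
rvec = (0.2202, -0.2423, 0.2920), |rvec| = θ = 0.43870 rad = 25.136°
Rodrigues: sinθ=0.42477, 1−cosθ=0.09470; R = I + sinθ·[k]× + (1−cosθ)·[k]×²:
    [+0.92916 -0.30898 -0.20297]
    [+0.25647 +0.93419 -0.24802]
    [+0.26624 +0.17839 +0.94726]
t = (-0.2199, 0.3818, 1.4021) m
M0: Pc = R·M0+t = (-0.33752, +0.44618, +1.39375); u = 781.6·(-0.33752)/1.39375 + 332.3 = 143.0214, v = 553.4·(+0.44618)/1.39375 + 259.8 = 436.9602
M1: Pc = R·M1+t = (-0.16098, +0.49491, +1.44434); u = 781.6·(-0.16098)/1.44434 + 332.3 = 245.1849, v = 553.4·(+0.49491)/1.44434 + 259.8 = 449.4262
M2: Pc = R·M2+t = (-0.10228, +0.31742, +1.41045); u = 781.6·(-0.10228)/1.41045 + 332.3 = 275.6230, v = 553.4·(+0.31742)/1.41045 + 259.8 = 384.3411
M3: Pc = R·M3+t = (-0.27882, +0.26869, +1.35986); u = 781.6·(-0.27882)/1.35986 + 332.3 = 172.0454, v = 553.4·(+0.26869)/1.35986 + 259.8 = 369.1432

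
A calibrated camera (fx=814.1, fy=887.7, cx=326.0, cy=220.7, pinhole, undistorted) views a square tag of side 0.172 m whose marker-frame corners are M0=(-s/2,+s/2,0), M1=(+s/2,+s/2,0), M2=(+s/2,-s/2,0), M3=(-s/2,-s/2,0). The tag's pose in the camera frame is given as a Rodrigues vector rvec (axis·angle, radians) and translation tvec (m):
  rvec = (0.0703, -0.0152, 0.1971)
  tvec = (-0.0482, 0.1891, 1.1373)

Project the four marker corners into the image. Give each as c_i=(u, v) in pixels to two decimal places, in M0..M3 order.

Intrinsics K: fx=814.1, fy=887.7, cx=326.0, cy=220.7
Marker side s = 0.172 m; corners in marker frame (Z=0):
  M0 = (-0.0860, +0.0860, 0)
  M1 = (+0.0860, +0.0860, 0)
  M2 = (+0.0860, -0.0860, 0)
  M3 = (-0.0860, -0.0860, 0)
rvec = (0.0703, -0.0152, 0.1971), |rvec| = θ = 0.20981 rad = 12.021°
Rodrigues: sinθ=0.20828, 1−cosθ=0.02193; R = I + sinθ·[k]× + (1−cosθ)·[k]×²:
    [+0.98053 -0.19619 -0.00819]
    [+0.19512 +0.97818 -0.07128]
    [+0.02199 +0.06829 +0.99742]
t = (-0.0482, 0.1891, 1.1373) m
M0: Pc = R·M0+t = (-0.14940, +0.25644, +1.14128); u = 814.1·(-0.14940)/1.14128 + 326.0 = 219.4313, v = 887.7·(+0.25644)/1.14128 + 220.7 = 420.1640
M1: Pc = R·M1+t = (+0.01925, +0.29000, +1.14506); u = 814.1·(+0.01925)/1.14506 + 326.0 = 339.6885, v = 887.7·(+0.29000)/1.14506 + 220.7 = 445.5233
M2: Pc = R·M2+t = (+0.05300, +0.12176, +1.13332); u = 814.1·(+0.05300)/1.13332 + 326.0 = 364.0702, v = 887.7·(+0.12176)/1.13332 + 220.7 = 316.0691
M3: Pc = R·M3+t = (-0.11565, +0.08820, +1.12954); u = 814.1·(-0.11565)/1.12954 + 326.0 = 242.6441, v = 887.7·(+0.08820)/1.12954 + 220.7 = 290.0126

c0=(219.43, 420.16) c1=(339.69, 445.52) c2=(364.07, 316.07) c3=(242.64, 290.01)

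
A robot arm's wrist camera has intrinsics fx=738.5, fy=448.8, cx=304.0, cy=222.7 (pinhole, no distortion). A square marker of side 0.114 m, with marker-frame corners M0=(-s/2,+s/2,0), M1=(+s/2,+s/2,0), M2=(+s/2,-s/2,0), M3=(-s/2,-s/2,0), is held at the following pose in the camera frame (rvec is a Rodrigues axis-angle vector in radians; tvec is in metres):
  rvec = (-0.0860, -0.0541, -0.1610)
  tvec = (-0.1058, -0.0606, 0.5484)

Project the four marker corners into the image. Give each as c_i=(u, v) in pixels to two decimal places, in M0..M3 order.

c0=(95.25, 226.39) c1=(249.53, 211.60) c2=(225.87, 121.37) c3=(73.90, 134.78)

Intrinsics K: fx=738.5, fy=448.8, cx=304.0, cy=222.7
Marker side s = 0.114 m; corners in marker frame (Z=0):
  M0 = (-0.0570, +0.0570, 0)
  M1 = (+0.0570, +0.0570, 0)
  M2 = (+0.0570, -0.0570, 0)
  M3 = (-0.0570, -0.0570, 0)
rvec = (-0.0860, -0.0541, -0.1610), |rvec| = θ = 0.19038 rad = 10.908°
Rodrigues: sinθ=0.18923, 1−cosθ=0.01807; R = I + sinθ·[k]× + (1−cosθ)·[k]×²:
    [+0.98562 +0.16235 -0.04687]
    [-0.15771 +0.98339 +0.08982]
    [+0.06068 -0.08114 +0.99485]
t = (-0.1058, -0.0606, 0.5484) m
M0: Pc = R·M0+t = (-0.15273, +0.00444, +0.54032); u = 738.5·(-0.15273)/0.54032 + 304.0 = 95.2548, v = 448.8·(+0.00444)/0.54032 + 222.7 = 226.3903
M1: Pc = R·M1+t = (-0.04037, -0.01354, +0.54723); u = 738.5·(-0.04037)/0.54723 + 304.0 = 249.5257, v = 448.8·(-0.01354)/0.54723 + 222.7 = 211.5987
M2: Pc = R·M2+t = (-0.05887, -0.12564, +0.55648); u = 738.5·(-0.05887)/0.55648 + 304.0 = 225.8699, v = 448.8·(-0.12564)/0.55648 + 222.7 = 121.3700
M3: Pc = R·M3+t = (-0.17123, -0.10766, +0.54957); u = 738.5·(-0.17123)/0.54957 + 304.0 = 73.8978, v = 448.8·(-0.10766)/0.54957 + 222.7 = 134.7770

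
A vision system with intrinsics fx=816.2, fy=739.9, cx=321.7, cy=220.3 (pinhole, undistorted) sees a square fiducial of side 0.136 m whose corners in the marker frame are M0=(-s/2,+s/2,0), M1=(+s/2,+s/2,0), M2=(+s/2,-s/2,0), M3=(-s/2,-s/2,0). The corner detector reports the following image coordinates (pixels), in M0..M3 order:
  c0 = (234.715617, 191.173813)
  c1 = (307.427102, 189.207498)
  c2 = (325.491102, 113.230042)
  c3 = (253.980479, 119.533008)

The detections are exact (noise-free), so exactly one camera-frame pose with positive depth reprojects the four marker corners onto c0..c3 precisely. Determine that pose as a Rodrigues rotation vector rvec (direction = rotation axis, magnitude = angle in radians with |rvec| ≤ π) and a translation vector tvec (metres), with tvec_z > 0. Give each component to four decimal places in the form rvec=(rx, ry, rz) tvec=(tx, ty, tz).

rvec=(-0.3506, 0.5790, 0.1042) tvec=(-0.0642, -0.1132, 1.2403)

Intrinsics K: fx=816.2, fy=739.9, cx=321.7, cy=220.3
Marker side s = 0.136 m; corners in marker frame (Z=0):
  M0 = (-0.0680, +0.0680, 0)
  M1 = (+0.0680, +0.0680, 0)
  M2 = (+0.0680, -0.0680, 0)
  M3 = (-0.0680, -0.0680, 0)
Detected image corners:
  c0 = (234.715617, 191.173813) px
  c1 = (307.427102, 189.207498) px
  c2 = (325.491102, 113.230042) px
  c3 = (253.980479, 119.533008) px
Planar DLT: solve 8×8 A·h = b for H (H[2,2]=1):
  H  [+405.28263 -204.02817 +279.46256]
  H  [-98.92360 +505.79304 +152.75215]
  H  [-0.44534 -0.23771 +1.00000]
B = K⁻¹H; ‖b₁‖=0.806233, ‖b₂‖=0.806233; λ = 2/(‖b₁‖+‖b₂‖) = 1.240336, sign → tz>0 ⇒ λ=+1.240336
r₁ = λ·B[:,0] = (+0.83360,-0.00137,-0.55237); r₂ = λ·B[:,1] = (-0.19384,+0.93568,-0.29485)
r₃ = r₁×r₂ = (+0.51724,+0.35285,+0.77971); SVD([r₁ r₂ r₃]) → R = UVᵀ:
  R  [+0.83360 -0.19384 +0.51724]
  R  [-0.00137 +0.93568 +0.35285]
  R  [-0.55237 -0.29485 +0.77971]
t = (-0.06419, -0.11323, +1.24034) m
tr R = 2.548991; θ = arccos((tr R − 1)/2) = 0.684879 rad = 39.241°
axis k = ((R−Rᵀ)₃₂, (R−Rᵀ)₁₃, (R−Rᵀ)₂₁) / (2 sinθ) = (-0.511951, +0.845436, +0.152133)
rvec = θ·k = (-0.350625, +0.579021, +0.104192)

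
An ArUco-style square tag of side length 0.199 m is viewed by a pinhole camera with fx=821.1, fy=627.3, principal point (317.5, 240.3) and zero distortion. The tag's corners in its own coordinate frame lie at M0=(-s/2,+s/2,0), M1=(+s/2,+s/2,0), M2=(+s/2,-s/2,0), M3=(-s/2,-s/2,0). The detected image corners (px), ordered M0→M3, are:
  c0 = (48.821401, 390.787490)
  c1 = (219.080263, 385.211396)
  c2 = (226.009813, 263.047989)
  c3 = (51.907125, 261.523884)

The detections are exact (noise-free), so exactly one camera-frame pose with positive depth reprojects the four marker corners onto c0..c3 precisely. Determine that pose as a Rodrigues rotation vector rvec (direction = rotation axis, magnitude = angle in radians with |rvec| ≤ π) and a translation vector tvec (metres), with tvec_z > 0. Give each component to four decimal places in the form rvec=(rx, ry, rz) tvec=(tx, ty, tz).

rvec=(0.1242, -0.2791, 0.0392) tvec=(-0.2110, 0.1323, 0.9697)

Intrinsics K: fx=821.1, fy=627.3, cx=317.5, cy=240.3
Marker side s = 0.199 m; corners in marker frame (Z=0):
  M0 = (-0.0995, +0.0995, 0)
  M1 = (+0.0995, +0.0995, 0)
  M2 = (+0.0995, -0.0995, 0)
  M3 = (-0.0995, -0.0995, 0)
Detected image corners:
  c0 = (48.821401, 390.787490) px
  c1 = (219.080263, 385.211396) px
  c2 = (226.009813, 263.047989) px
  c3 = (51.907125, 261.523884) px
Planar DLT: solve 8×8 A·h = b for H (H[2,2]=1):
  H  [+904.10710 -8.99670 +138.87242]
  H  [+82.51703 +670.39653 +325.86748]
  H  [+0.28576 +0.12049 +1.00000]
B = K⁻¹H; ‖b₁‖=1.031226, ‖b₂‖=1.031226; λ = 2/(‖b₁‖+‖b₂‖) = 0.969720, sign → tz>0 ⇒ λ=+0.969720
r₁ = λ·B[:,0] = (+0.96060,+0.02141,+0.27710); r₂ = λ·B[:,1] = (-0.05581,+0.99158,+0.11684)
r₃ = r₁×r₂ = (-0.27227,-0.12771,+0.95371); SVD([r₁ r₂ r₃]) → R = UVᵀ:
  R  [+0.96060 -0.05581 -0.27227]
  R  [+0.02141 +0.99158 -0.12771]
  R  [+0.27710 +0.11684 +0.95371]
t = (-0.21096, +0.13228, +0.96972) m
tr R = 2.905891; θ = arccos((tr R − 1)/2) = 0.307987 rad = 17.646°
axis k = ((R−Rᵀ)₃₂, (R−Rᵀ)₁₃, (R−Rᵀ)₂₁) / (2 sinθ) = (+0.403361, -0.906135, +0.127360)
rvec = θ·k = (+0.124230, -0.279078, +0.039225)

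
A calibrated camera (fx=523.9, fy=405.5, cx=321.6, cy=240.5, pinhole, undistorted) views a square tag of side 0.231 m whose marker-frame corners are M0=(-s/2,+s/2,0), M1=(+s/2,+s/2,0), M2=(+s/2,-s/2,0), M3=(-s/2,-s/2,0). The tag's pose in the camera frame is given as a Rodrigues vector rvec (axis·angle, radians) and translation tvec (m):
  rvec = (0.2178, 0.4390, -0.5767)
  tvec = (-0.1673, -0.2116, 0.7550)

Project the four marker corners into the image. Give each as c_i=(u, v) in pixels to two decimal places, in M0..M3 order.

Intrinsics K: fx=523.9, fy=405.5, cx=321.6, cy=240.5
Marker side s = 0.231 m; corners in marker frame (Z=0):
  M0 = (-0.1155, +0.1155, 0)
  M1 = (+0.1155, +0.1155, 0)
  M2 = (+0.1155, -0.1155, 0)
  M3 = (-0.1155, -0.1155, 0)
rvec = (0.2178, 0.4390, -0.5767), |rvec| = θ = 0.75680 rad = 43.361°
Rodrigues: sinθ=0.68660, 1−cosθ=0.27296; R = I + sinθ·[k]× + (1−cosθ)·[k]×²:
    [+0.74965 +0.56877 +0.33842]
    [-0.47764 +0.81889 -0.31825]
    [-0.45814 +0.07694 +0.88554]
t = (-0.1673, -0.2116, 0.7550) m
M0: Pc = R·M0+t = (-0.18819, -0.06185, +0.81680); u = 523.9·(-0.18819)/0.81680 + 321.6 = 200.8936, v = 405.5·(-0.06185)/0.81680 + 240.5 = 209.7939
M1: Pc = R·M1+t = (-0.01502, -0.17219, +0.71097); u = 523.9·(-0.01502)/0.71097 + 321.6 = 310.5303, v = 405.5·(-0.17219)/0.71097 + 240.5 = 142.2946
M2: Pc = R·M2+t = (-0.14641, -0.36135, +0.69320); u = 523.9·(-0.14641)/0.69320 + 321.6 = 210.9481, v = 405.5·(-0.36135)/0.69320 + 240.5 = 29.1221
M3: Pc = R·M3+t = (-0.31958, -0.25101, +0.79903); u = 523.9·(-0.31958)/0.79903 + 321.6 = 112.0622, v = 405.5·(-0.25101)/0.79903 + 240.5 = 113.1124

c0=(200.89, 209.79) c1=(310.53, 142.29) c2=(210.95, 29.12) c3=(112.06, 113.11)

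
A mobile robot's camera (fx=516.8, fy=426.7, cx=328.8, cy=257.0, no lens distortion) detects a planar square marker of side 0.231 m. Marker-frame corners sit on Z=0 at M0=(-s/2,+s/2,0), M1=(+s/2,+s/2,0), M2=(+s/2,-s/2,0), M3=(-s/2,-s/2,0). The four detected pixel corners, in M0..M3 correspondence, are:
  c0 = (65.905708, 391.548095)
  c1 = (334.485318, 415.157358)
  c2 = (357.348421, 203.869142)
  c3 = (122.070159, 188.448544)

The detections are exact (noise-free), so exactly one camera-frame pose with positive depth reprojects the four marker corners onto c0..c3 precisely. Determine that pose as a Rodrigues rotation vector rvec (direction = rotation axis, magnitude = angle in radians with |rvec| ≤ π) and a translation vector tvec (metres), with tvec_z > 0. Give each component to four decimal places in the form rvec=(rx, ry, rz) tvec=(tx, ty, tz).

rvec=(-0.2825, 0.0416, 0.0932) tvec=(-0.0989, 0.0390, 0.4681)

Intrinsics K: fx=516.8, fy=426.7, cx=328.8, cy=257.0
Marker side s = 0.231 m; corners in marker frame (Z=0):
  M0 = (-0.1155, +0.1155, 0)
  M1 = (+0.1155, +0.1155, 0)
  M2 = (+0.1155, -0.1155, 0)
  M3 = (-0.1155, -0.1155, 0)
Detected image corners:
  c0 = (65.905708, 391.548095) px
  c1 = (334.485318, 415.157358) px
  c2 = (357.348421, 203.869142) px
  c3 = (122.070159, 188.448544) px
Planar DLT: solve 8×8 A·h = b for H (H[2,2]=1):
  H  [+1060.28497 -301.86460 +219.61931]
  H  [+48.65375 +719.74744 +292.56189]
  H  [-0.11549 -0.59035 +1.00000]
B = K⁻¹H; ‖b₁‖=2.136149, ‖b₂‖=2.136149; λ = 2/(‖b₁‖+‖b₂‖) = 0.468132, sign → tz>0 ⇒ λ=+0.468132
r₁ = λ·B[:,0] = (+0.99483,+0.08594,-0.05406); r₂ = λ·B[:,1] = (-0.09761,+0.95608,-0.27636)
r₃ = r₁×r₂ = (+0.02794,+0.28021,+0.95953); SVD([r₁ r₂ r₃]) → R = UVᵀ:
  R  [+0.99483 -0.09761 +0.02794]
  R  [+0.08594 +0.95608 +0.28021]
  R  [-0.05406 -0.27636 +0.95953]
t = (-0.09890, +0.03901, +0.46813) m
tr R = 2.910449; θ = arccos((tr R − 1)/2) = 0.300378 rad = 17.210°
axis k = ((R−Rᵀ)₃₂, (R−Rᵀ)₁₃, (R−Rᵀ)₂₁) / (2 sinθ) = (-0.940525, +0.138572, +0.310177)
rvec = θ·k = (-0.282513, +0.041624, +0.093170)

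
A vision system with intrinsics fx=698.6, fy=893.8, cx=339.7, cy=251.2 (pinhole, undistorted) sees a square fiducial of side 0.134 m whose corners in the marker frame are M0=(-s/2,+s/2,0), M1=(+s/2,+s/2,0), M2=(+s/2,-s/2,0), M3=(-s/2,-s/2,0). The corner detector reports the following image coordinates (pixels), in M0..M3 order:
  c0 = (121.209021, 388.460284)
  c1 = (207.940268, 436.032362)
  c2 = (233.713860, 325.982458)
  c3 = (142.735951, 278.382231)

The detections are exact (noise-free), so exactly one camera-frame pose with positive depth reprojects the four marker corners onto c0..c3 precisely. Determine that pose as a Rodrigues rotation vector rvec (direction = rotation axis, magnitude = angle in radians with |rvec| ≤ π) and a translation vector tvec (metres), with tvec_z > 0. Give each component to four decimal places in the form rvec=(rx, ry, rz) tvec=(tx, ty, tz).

Intrinsics K: fx=698.6, fy=893.8, cx=339.7, cy=251.2
Marker side s = 0.134 m; corners in marker frame (Z=0):
  M0 = (-0.0670, +0.0670, 0)
  M1 = (+0.0670, +0.0670, 0)
  M2 = (+0.0670, -0.0670, 0)
  M3 = (-0.0670, -0.0670, 0)
Detected image corners:
  c0 = (121.209021, 388.460284) px
  c1 = (207.940268, 436.032362) px
  c2 = (233.713860, 325.982458) px
  c3 = (142.735951, 278.382231) px
Planar DLT: solve 8×8 A·h = b for H (H[2,2]=1):
  H  [+638.66126 -119.84615 +175.73945]
  H  [+306.33024 +935.79472 +358.17765]
  H  [-0.13658 +0.32031 +1.00000]
B = K⁻¹H; ‖b₁‖=1.060899, ‖b₂‖=1.060899; λ = 2/(‖b₁‖+‖b₂‖) = 0.942597, sign → tz>0 ⇒ λ=+0.942597
r₁ = λ·B[:,0] = (+0.92432,+0.35924,-0.12874); r₂ = λ·B[:,1] = (-0.30852,+0.90203,+0.30193)
r₃ = r₁×r₂ = (+0.22459,-0.23936,+0.94460); SVD([r₁ r₂ r₃]) → R = UVᵀ:
  R  [+0.92432 -0.30852 +0.22459]
  R  [+0.35924 +0.90203 -0.23936]
  R  [-0.12874 +0.30193 +0.94460]
t = (-0.22123, +0.11282, +0.94260) m
tr R = 2.770952; θ = arccos((tr R − 1)/2) = 0.483279 rad = 27.690°
axis k = ((R−Rᵀ)₃₂, (R−Rᵀ)₁₃, (R−Rᵀ)₂₁) / (2 sinθ) = (+0.582423, +0.380181, +0.718502)
rvec = θ·k = (+0.281473, +0.183733, +0.347237)

rvec=(0.2815, 0.1837, 0.3472) tvec=(-0.2212, 0.1128, 0.9426)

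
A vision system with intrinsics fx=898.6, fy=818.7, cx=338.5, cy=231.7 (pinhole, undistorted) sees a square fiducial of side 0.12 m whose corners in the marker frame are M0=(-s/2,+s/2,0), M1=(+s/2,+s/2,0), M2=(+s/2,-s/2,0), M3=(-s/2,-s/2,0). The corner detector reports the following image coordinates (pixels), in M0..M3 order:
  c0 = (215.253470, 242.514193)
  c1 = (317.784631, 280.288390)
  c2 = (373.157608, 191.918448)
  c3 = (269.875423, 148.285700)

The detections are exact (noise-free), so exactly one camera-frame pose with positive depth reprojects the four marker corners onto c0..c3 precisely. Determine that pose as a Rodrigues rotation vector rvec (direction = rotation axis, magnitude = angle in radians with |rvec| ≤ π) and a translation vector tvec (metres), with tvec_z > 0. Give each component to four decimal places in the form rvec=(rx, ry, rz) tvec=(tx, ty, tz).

Intrinsics K: fx=898.6, fy=818.7, cx=338.5, cy=231.7
Marker side s = 0.12 m; corners in marker frame (Z=0):
  M0 = (-0.0600, +0.0600, 0)
  M1 = (+0.0600, +0.0600, 0)
  M2 = (+0.0600, -0.0600, 0)
  M3 = (-0.0600, -0.0600, 0)
Detected image corners:
  c0 = (215.253470, 242.514193) px
  c1 = (317.784631, 280.288390) px
  c2 = (373.157608, 191.918448) px
  c3 = (269.875423, 148.285700) px
Planar DLT: solve 8×8 A·h = b for H (H[2,2]=1):
  H  [+978.03507 -376.09057 +294.82154]
  H  [+427.23262 +820.61750 +217.01894]
  H  [+0.40995 +0.27991 +1.00000]
B = K⁻¹H; ‖b₁‖=1.097750, ‖b₂‖=1.097750; λ = 2/(‖b₁‖+‖b₂‖) = 0.910954, sign → tz>0 ⇒ λ=+0.910954
r₁ = λ·B[:,0] = (+0.85081,+0.36969,+0.37344); r₂ = λ·B[:,1] = (-0.47731,+0.84092,+0.25499)
r₃ = r₁×r₂ = (-0.21977,-0.39519,+0.89192); SVD([r₁ r₂ r₃]) → R = UVᵀ:
  R  [+0.85081 -0.47731 -0.21977]
  R  [+0.36969 +0.84092 -0.39519]
  R  [+0.37344 +0.25499 +0.89192]
t = (-0.04428, -0.01634, +0.91095) m
tr R = 2.583651; θ = arccos((tr R − 1)/2) = 0.657004 rad = 37.644°
axis k = ((R−Rᵀ)₃₂, (R−Rᵀ)₁₃, (R−Rᵀ)₂₁) / (2 sinθ) = (+0.532281, -0.485649, +0.693413)
rvec = θ·k = (+0.349711, -0.319073, +0.455575)

rvec=(0.3497, -0.3191, 0.4556) tvec=(-0.0443, -0.0163, 0.9110)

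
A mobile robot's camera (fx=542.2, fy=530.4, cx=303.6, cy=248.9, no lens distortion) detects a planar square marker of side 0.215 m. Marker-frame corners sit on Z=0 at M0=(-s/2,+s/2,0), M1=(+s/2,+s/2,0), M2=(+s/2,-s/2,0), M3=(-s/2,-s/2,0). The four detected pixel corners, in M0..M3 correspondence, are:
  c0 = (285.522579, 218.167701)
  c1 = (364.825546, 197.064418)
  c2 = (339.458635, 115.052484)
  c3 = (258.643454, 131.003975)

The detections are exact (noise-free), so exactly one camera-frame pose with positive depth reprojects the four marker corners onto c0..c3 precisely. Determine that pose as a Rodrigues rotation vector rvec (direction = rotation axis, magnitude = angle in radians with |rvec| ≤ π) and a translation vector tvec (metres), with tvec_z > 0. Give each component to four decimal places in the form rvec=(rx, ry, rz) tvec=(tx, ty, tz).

Intrinsics K: fx=542.2, fy=530.4, cx=303.6, cy=248.9
Marker side s = 0.215 m; corners in marker frame (Z=0):
  M0 = (-0.1075, +0.1075, 0)
  M1 = (+0.1075, +0.1075, 0)
  M2 = (+0.1075, -0.1075, 0)
  M3 = (-0.1075, -0.1075, 0)
Detected image corners:
  c0 = (285.522579, 218.167701) px
  c1 = (364.825546, 197.064418) px
  c2 = (339.458635, 115.052484) px
  c3 = (258.643454, 131.003975) px
Planar DLT: solve 8×8 A·h = b for H (H[2,2]=1):
  H  [+460.49176 +120.06213 +313.32152]
  H  [-39.49107 +392.36177 +165.02155]
  H  [+0.28234 -0.00427 +1.00000]
B = K⁻¹H; ‖b₁‖=0.774799, ‖b₂‖=0.774799; λ = 2/(‖b₁‖+‖b₂‖) = 1.290658, sign → tz>0 ⇒ λ=+1.290658
r₁ = λ·B[:,0] = (+0.89211,-0.26710,+0.36441); r₂ = λ·B[:,1] = (+0.28888,+0.95735,-0.00551)
r₃ = r₁×r₂ = (-0.34739,+0.11019,+0.93122); SVD([r₁ r₂ r₃]) → R = UVᵀ:
  R  [+0.89211 +0.28888 -0.34739]
  R  [-0.26710 +0.95735 +0.11019]
  R  [+0.36441 -0.00551 +0.93122]
t = (+0.02314, -0.20411, +1.29066) m
tr R = 2.780684; θ = arccos((tr R − 1)/2) = 0.472700 rad = 27.084°
axis k = ((R−Rᵀ)₃₂, (R−Rᵀ)₁₃, (R−Rᵀ)₂₁) / (2 sinθ) = (-0.127067, -0.781693, -0.610581)
rvec = θ·k = (-0.060065, -0.369506, -0.288622)

rvec=(-0.0601, -0.3695, -0.2886) tvec=(0.0231, -0.2041, 1.2907)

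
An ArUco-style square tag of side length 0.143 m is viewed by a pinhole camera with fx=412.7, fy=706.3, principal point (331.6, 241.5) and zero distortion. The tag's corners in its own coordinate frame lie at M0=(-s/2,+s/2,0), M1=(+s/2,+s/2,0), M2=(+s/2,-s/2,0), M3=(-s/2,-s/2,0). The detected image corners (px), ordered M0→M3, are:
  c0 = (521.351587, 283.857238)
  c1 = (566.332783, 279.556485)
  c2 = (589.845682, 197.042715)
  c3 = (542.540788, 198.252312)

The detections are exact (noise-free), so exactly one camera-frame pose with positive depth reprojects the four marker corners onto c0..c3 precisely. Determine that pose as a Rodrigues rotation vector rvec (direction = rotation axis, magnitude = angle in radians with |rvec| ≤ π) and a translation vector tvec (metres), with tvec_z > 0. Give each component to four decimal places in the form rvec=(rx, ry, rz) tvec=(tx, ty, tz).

Intrinsics K: fx=412.7, fy=706.3, cx=331.6, cy=241.5
Marker side s = 0.143 m; corners in marker frame (Z=0):
  M0 = (-0.0715, +0.0715, 0)
  M1 = (+0.0715, +0.0715, 0)
  M2 = (+0.0715, -0.0715, 0)
  M3 = (-0.0715, -0.0715, 0)
Detected image corners:
  c0 = (521.351587, 283.857238) px
  c1 = (566.332783, 279.556485) px
  c2 = (589.845682, 197.042715) px
  c3 = (542.540788, 198.252312) px
Planar DLT: solve 8×8 A·h = b for H (H[2,2]=1):
  H  [+473.93630 +112.39761 +555.08104]
  H  [+45.79887 +703.71913 +241.10601]
  H  [+0.27303 +0.48441 +1.00000]
B = K⁻¹H; ‖b₁‖=0.968711, ‖b₂‖=0.968711; λ = 2/(‖b₁‖+‖b₂‖) = 1.032300, sign → tz>0 ⇒ λ=+1.032300
r₁ = λ·B[:,0] = (+0.95901,-0.02943,+0.28185); r₂ = λ·B[:,1] = (-0.12065,+0.85755,+0.50006)
r₃ = r₁×r₂ = (-0.25642,-0.51356,+0.81884); SVD([r₁ r₂ r₃]) → R = UVᵀ:
  R  [+0.95901 -0.12065 -0.25642]
  R  [-0.02943 +0.85755 -0.51356]
  R  [+0.28185 +0.50006 +0.81884]
t = (+0.55900, -0.00058, +1.03230) m
tr R = 2.635393; θ = arccos((tr R − 1)/2) = 0.613398 rad = 35.145°
axis k = ((R−Rᵀ)₃₂, (R−Rᵀ)₁₃, (R−Rᵀ)₂₁) / (2 sinθ) = (+0.880416, -0.467537, +0.079227)
rvec = θ·k = (+0.540046, -0.286786, +0.048597)

rvec=(0.5400, -0.2868, 0.0486) tvec=(0.5590, -0.0006, 1.0323)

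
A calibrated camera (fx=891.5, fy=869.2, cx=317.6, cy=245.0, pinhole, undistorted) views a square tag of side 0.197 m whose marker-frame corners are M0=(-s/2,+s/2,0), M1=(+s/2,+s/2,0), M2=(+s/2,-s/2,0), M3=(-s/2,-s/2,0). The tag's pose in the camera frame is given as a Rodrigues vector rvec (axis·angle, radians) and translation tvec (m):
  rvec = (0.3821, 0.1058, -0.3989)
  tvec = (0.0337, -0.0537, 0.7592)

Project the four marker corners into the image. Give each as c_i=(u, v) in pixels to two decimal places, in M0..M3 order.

Intrinsics K: fx=891.5, fy=869.2, cx=317.6, cy=245.0
Marker side s = 0.197 m; corners in marker frame (Z=0):
  M0 = (-0.0985, +0.0985, 0)
  M1 = (+0.0985, +0.0985, 0)
  M2 = (+0.0985, -0.0985, 0)
  M3 = (-0.0985, -0.0985, 0)
rvec = (0.3821, 0.1058, -0.3989), |rvec| = θ = 0.56242 rad = 32.224°
Rodrigues: sinθ=0.53323, 1−cosθ=0.15403; R = I + sinθ·[k]× + (1−cosθ)·[k]×²:
    [+0.91706 +0.39789 +0.02609]
    [-0.35851 +0.85142 -0.38282]
    [-0.17453 +0.34172 +0.92345]
t = (0.0337, -0.0537, 0.7592) m
M0: Pc = R·M0+t = (-0.01744, +0.06548, +0.81005); u = 891.5·(-0.01744)/0.81005 + 317.6 = 298.4076, v = 869.2·(+0.06548)/0.81005 + 245.0 = 315.2596
M1: Pc = R·M1+t = (+0.16322, -0.00515, +0.77567); u = 891.5·(+0.16322)/0.77567 + 317.6 = 505.1969, v = 869.2·(-0.00515)/0.77567 + 245.0 = 239.2302
M2: Pc = R·M2+t = (+0.08484, -0.17288, +0.70835); u = 891.5·(+0.08484)/0.70835 + 317.6 = 424.3750, v = 869.2·(-0.17288)/0.70835 + 245.0 = 32.8646
M3: Pc = R·M3+t = (-0.09582, -0.10225, +0.74273); u = 891.5·(-0.09582)/0.74273 + 317.6 = 202.5843, v = 869.2·(-0.10225)/0.74273 + 245.0 = 125.3382

c0=(298.41, 315.26) c1=(505.20, 239.23) c2=(424.37, 32.86) c3=(202.58, 125.34)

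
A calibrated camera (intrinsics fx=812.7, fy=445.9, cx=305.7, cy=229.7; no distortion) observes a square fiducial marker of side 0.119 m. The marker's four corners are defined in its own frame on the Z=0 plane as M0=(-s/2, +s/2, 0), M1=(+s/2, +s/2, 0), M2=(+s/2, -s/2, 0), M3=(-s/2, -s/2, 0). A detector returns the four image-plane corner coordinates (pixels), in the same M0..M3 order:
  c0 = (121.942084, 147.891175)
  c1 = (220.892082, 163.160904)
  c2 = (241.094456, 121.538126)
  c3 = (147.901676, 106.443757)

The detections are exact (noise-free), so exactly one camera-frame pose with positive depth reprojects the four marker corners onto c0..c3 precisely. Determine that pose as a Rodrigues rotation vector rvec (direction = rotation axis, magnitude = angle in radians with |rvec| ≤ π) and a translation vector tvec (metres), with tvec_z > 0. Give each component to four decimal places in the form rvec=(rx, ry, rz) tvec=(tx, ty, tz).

rvec=(-0.4664, -0.1944, 0.2201) tvec=(-0.1480, -0.2110, 0.9857)

Intrinsics K: fx=812.7, fy=445.9, cx=305.7, cy=229.7
Marker side s = 0.119 m; corners in marker frame (Z=0):
  M0 = (-0.0595, +0.0595, 0)
  M1 = (+0.0595, +0.0595, 0)
  M2 = (+0.0595, -0.0595, 0)
  M3 = (-0.0595, -0.0595, 0)
Detected image corners:
  c0 = (121.942084, 147.891175) px
  c1 = (220.892082, 163.160904) px
  c2 = (241.094456, 121.538126) px
  c3 = (147.901676, 106.443757) px
Planar DLT: solve 8×8 A·h = b for H (H[2,2]=1):
  H  [+831.63654 -279.89151 +183.67124]
  H  [+145.96726 +285.60066 +134.23848]
  H  [+0.13660 -0.47077 +1.00000]
B = K⁻¹H; ‖b₁‖=1.014558, ‖b₂‖=1.014558; λ = 2/(‖b₁‖+‖b₂‖) = 0.985651, sign → tz>0 ⇒ λ=+0.985651
r₁ = λ·B[:,0] = (+0.95797,+0.25330,+0.13464); r₂ = λ·B[:,1] = (-0.16492,+0.87034,-0.46401)
r₃ = r₁×r₂ = (-0.23471,+0.42231,+0.87554); SVD([r₁ r₂ r₃]) → R = UVᵀ:
  R  [+0.95797 -0.16492 -0.23471]
  R  [+0.25330 +0.87034 +0.42231]
  R  [+0.13464 -0.46401 +0.87554]
t = (-0.14800, -0.21102, +0.98565) m
tr R = 2.703853; θ = arccos((tr R − 1)/2) = 0.551143 rad = 31.578°
axis k = ((R−Rᵀ)₃₂, (R−Rᵀ)₁₃, (R−Rᵀ)₂₁) / (2 sinθ) = (-0.846270, -0.352663, +0.399319)
rvec = θ·k = (-0.466416, -0.194368, +0.220082)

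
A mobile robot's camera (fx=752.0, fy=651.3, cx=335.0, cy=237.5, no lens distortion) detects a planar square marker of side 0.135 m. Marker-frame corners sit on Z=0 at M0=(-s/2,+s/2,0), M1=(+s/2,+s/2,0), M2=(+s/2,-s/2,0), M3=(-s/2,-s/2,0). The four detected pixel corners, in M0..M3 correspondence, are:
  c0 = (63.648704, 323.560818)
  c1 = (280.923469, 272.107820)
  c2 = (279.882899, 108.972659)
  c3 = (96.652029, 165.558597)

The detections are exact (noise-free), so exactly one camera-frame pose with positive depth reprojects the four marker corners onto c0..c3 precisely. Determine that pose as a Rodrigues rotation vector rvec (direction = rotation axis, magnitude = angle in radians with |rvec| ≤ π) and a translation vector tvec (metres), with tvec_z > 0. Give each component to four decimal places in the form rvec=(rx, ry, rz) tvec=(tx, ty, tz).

rvec=(-0.5957, 0.3772, -0.1679) tvec=(-0.0924, -0.0174, 0.4379)

Intrinsics K: fx=752.0, fy=651.3, cx=335.0, cy=237.5
Marker side s = 0.135 m; corners in marker frame (Z=0):
  M0 = (-0.0675, +0.0675, 0)
  M1 = (+0.0675, +0.0675, 0)
  M2 = (+0.0675, -0.0675, 0)
  M3 = (-0.0675, -0.0675, 0)
Detected image corners:
  c0 = (63.648704, 323.560818) px
  c1 = (280.923469, 272.107820) px
  c2 = (279.882899, 108.972659) px
  c3 = (96.652029, 165.558597) px
Planar DLT: solve 8×8 A·h = b for H (H[2,2]=1):
  H  [+1349.82609 -360.94228 +176.39837]
  H  [-549.47539 +902.78461 +211.66944]
  H  [-0.67867 -1.31346 +1.00000]
B = K⁻¹H; ‖b₁‖=2.283586, ‖b₂‖=2.283586; λ = 2/(‖b₁‖+‖b₂‖) = 0.437908, sign → tz>0 ⇒ λ=+0.437908
r₁ = λ·B[:,0] = (+0.91843,-0.26107,-0.29720); r₂ = λ·B[:,1] = (+0.04604,+0.81674,-0.57517)
r₃ = r₁×r₂ = (+0.39289,+0.51457,+0.76214); SVD([r₁ r₂ r₃]) → R = UVᵀ:
  R  [+0.91843 +0.04604 +0.39289]
  R  [-0.26107 +0.81674 +0.51457]
  R  [-0.29720 -0.57517 +0.76214]
t = (-0.09236, -0.01737, +0.43791) m
tr R = 2.497302; θ = arccos((tr R − 1)/2) = 0.724771 rad = 41.526°
axis k = ((R−Rᵀ)₃₂, (R−Rᵀ)₁₃, (R−Rᵀ)₂₁) / (2 sinθ) = (-0.821874, +0.520457, -0.231621)
rvec = θ·k = (-0.595670, +0.377212, -0.167872)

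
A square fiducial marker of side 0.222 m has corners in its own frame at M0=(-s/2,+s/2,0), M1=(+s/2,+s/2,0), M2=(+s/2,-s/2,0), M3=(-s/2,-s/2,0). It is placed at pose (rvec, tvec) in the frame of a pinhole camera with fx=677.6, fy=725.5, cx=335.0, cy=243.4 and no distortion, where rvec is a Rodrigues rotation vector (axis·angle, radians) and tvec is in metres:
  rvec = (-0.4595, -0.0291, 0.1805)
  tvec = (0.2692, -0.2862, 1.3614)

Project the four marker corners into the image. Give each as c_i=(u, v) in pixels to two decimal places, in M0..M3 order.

Intrinsics K: fx=677.6, fy=725.5, cx=335.0, cy=243.4
Marker side s = 0.222 m; corners in marker frame (Z=0):
  M0 = (-0.1110, +0.1110, 0)
  M1 = (+0.1110, +0.1110, 0)
  M2 = (+0.1110, -0.1110, 0)
  M3 = (-0.1110, -0.1110, 0)
rvec = (-0.4595, -0.0291, 0.1805), |rvec| = θ = 0.49454 rad = 28.335°
Rodrigues: sinθ=0.47462, 1−cosθ=0.11981; R = I + sinθ·[k]× + (1−cosθ)·[k]×²:
    [+0.98362 -0.16668 -0.06856]
    [+0.17978 +0.88060 +0.43842]
    [-0.01270 -0.44357 +0.89615]
t = (0.2692, -0.2862, 1.3614) m
M0: Pc = R·M0+t = (+0.14152, -0.20841, +1.31357); u = 677.6·(+0.14152)/1.31357 + 335.0 = 408.0003, v = 725.5·(-0.20841)/1.31357 + 243.4 = 128.2937
M1: Pc = R·M1+t = (+0.35988, -0.16850, +1.31075); u = 677.6·(+0.35988)/1.31075 + 335.0 = 521.0419, v = 725.5·(-0.16850)/1.31075 + 243.4 = 150.1371
M2: Pc = R·M2+t = (+0.39688, -0.36399, +1.40923); u = 677.6·(+0.39688)/1.40923 + 335.0 = 525.8342, v = 725.5·(-0.36399)/1.40923 + 243.4 = 56.0096
M3: Pc = R·M3+t = (+0.17852, -0.40390, +1.41205); u = 677.6·(+0.17852)/1.41205 + 335.0 = 420.6662, v = 725.5·(-0.40390)/1.41205 + 243.4 = 35.8774

c0=(408.00, 128.29) c1=(521.04, 150.14) c2=(525.83, 56.01) c3=(420.67, 35.88)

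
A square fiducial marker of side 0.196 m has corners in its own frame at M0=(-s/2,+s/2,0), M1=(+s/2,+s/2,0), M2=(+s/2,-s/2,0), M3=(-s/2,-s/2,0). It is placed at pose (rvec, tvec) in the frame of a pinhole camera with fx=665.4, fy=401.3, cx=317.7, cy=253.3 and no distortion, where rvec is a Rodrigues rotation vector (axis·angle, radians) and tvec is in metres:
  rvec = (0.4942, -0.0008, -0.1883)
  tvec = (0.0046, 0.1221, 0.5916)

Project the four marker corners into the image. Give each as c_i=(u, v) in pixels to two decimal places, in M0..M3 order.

c0=(240.91, 393.49) c1=(442.17, 373.09) c2=(420.17, 268.03) c3=(185.42, 293.53)

Intrinsics K: fx=665.4, fy=401.3, cx=317.7, cy=253.3
Marker side s = 0.196 m; corners in marker frame (Z=0):
  M0 = (-0.0980, +0.0980, 0)
  M1 = (+0.0980, +0.0980, 0)
  M2 = (+0.0980, -0.0980, 0)
  M3 = (-0.0980, -0.0980, 0)
rvec = (0.4942, -0.0008, -0.1883), |rvec| = θ = 0.52886 rad = 30.301°
Rodrigues: sinθ=0.50455, 1−cosθ=0.13662; R = I + sinθ·[k]× + (1−cosθ)·[k]×²:
    [+0.98268 +0.17945 -0.04622]
    [-0.17984 +0.86338 -0.47141]
    [-0.04469 +0.47156 +0.88070]
t = (0.0046, 0.1221, 0.5916) m
M0: Pc = R·M0+t = (-0.07412, +0.22434, +0.64219); u = 665.4·(-0.07412)/0.64219 + 317.7 = 240.9051, v = 401.3·(+0.22434)/0.64219 + 253.3 = 393.4853
M1: Pc = R·M1+t = (+0.11849, +0.18909, +0.63343); u = 665.4·(+0.11849)/0.63343 + 317.7 = 442.1687, v = 401.3·(+0.18909)/0.63343 + 253.3 = 373.0930
M2: Pc = R·M2+t = (+0.08332, +0.01986, +0.54101); u = 665.4·(+0.08332)/0.54101 + 317.7 = 420.1732, v = 401.3·(+0.01986)/0.54101 + 253.3 = 268.0346
M3: Pc = R·M3+t = (-0.10929, +0.05511, +0.54977); u = 665.4·(-0.10929)/0.54977 + 317.7 = 185.4243, v = 401.3·(+0.05511)/0.54977 + 253.3 = 293.5291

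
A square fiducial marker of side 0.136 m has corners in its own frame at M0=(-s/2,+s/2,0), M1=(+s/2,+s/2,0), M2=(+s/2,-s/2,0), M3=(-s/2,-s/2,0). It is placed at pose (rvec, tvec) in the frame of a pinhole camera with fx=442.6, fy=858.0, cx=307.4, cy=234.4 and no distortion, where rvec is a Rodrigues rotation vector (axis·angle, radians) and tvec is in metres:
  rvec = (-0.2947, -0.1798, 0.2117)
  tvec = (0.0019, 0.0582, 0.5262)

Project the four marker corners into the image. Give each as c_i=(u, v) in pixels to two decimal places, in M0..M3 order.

Intrinsics K: fx=442.6, fy=858.0, cx=307.4, cy=234.4
Marker side s = 0.136 m; corners in marker frame (Z=0):
  M0 = (-0.0680, +0.0680, 0)
  M1 = (+0.0680, +0.0680, 0)
  M2 = (+0.0680, -0.0680, 0)
  M3 = (-0.0680, -0.0680, 0)
rvec = (-0.2947, -0.1798, 0.2117), |rvec| = θ = 0.40496 rad = 23.203°
Rodrigues: sinθ=0.39398, 1−cosθ=0.08088; R = I + sinθ·[k]× + (1−cosθ)·[k]×²:
    [+0.96195 -0.17983 -0.20570]
    [+0.23209 +0.93506 +0.26794]
    [+0.14416 -0.30548 +0.94122]
t = (0.0019, 0.0582, 0.5262) m
M0: Pc = R·M0+t = (-0.07574, +0.10600, +0.49562); u = 442.6·(-0.07574)/0.49562 + 307.4 = 239.7622, v = 858.0·(+0.10600)/0.49562 + 234.4 = 417.9050
M1: Pc = R·M1+t = (+0.05508, +0.13757, +0.51523); u = 442.6·(+0.05508)/0.51523 + 307.4 = 354.7194, v = 858.0·(+0.13757)/0.51523 + 234.4 = 463.4866
M2: Pc = R·M2+t = (+0.07954, +0.01040, +0.55678); u = 442.6·(+0.07954)/0.55678 + 307.4 = 370.6299, v = 858.0·(+0.01040)/0.55678 + 234.4 = 250.4238
M3: Pc = R·M3+t = (-0.05128, -0.02117, +0.53717); u = 442.6·(-0.05128)/0.53717 + 307.4 = 265.1443, v = 858.0·(-0.02117)/0.53717 + 234.4 = 200.5914

c0=(239.76, 417.90) c1=(354.72, 463.49) c2=(370.63, 250.42) c3=(265.14, 200.59)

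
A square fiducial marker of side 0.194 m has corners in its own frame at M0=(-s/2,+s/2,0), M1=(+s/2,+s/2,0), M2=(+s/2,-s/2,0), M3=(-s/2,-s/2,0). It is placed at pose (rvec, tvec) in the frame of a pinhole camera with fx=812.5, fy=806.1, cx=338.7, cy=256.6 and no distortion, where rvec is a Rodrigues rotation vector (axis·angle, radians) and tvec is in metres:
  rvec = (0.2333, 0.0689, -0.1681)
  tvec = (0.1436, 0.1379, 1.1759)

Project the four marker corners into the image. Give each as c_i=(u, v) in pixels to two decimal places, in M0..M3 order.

c0=(382.51, 421.16) c1=(513.51, 402.76) c2=(496.26, 277.42) c3=(360.61, 298.32)

Intrinsics K: fx=812.5, fy=806.1, cx=338.7, cy=256.6
Marker side s = 0.194 m; corners in marker frame (Z=0):
  M0 = (-0.0970, +0.0970, 0)
  M1 = (+0.0970, +0.0970, 0)
  M2 = (+0.0970, -0.0970, 0)
  M3 = (-0.0970, -0.0970, 0)
rvec = (0.2333, 0.0689, -0.1681), |rvec| = θ = 0.29569 rad = 16.942°
Rodrigues: sinθ=0.29140, 1−cosθ=0.04340; R = I + sinθ·[k]× + (1−cosθ)·[k]×²:
    [+0.98362 +0.17364 +0.04843]
    [-0.15768 +0.95896 -0.23566]
    [-0.08737 +0.22417 +0.97063]
t = (0.1436, 0.1379, 1.1759) m
M0: Pc = R·M0+t = (+0.06503, +0.24621, +1.20612); u = 812.5·(+0.06503)/1.20612 + 338.7 = 382.5088, v = 806.1·(+0.24621)/1.20612 + 256.6 = 421.1552
M1: Pc = R·M1+t = (+0.25585, +0.21562, +1.18917); u = 812.5·(+0.25585)/1.18917 + 338.7 = 513.5122, v = 806.1·(+0.21562)/1.18917 + 256.6 = 402.7644
M2: Pc = R·M2+t = (+0.22217, +0.02959, +1.14568); u = 812.5·(+0.22217)/1.14568 + 338.7 = 496.2581, v = 806.1·(+0.02959)/1.14568 + 256.6 = 277.4167
M3: Pc = R·M3+t = (+0.03135, +0.06018, +1.16263); u = 812.5·(+0.03135)/1.16263 + 338.7 = 360.6061, v = 806.1·(+0.06018)/1.16263 + 256.6 = 298.3228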